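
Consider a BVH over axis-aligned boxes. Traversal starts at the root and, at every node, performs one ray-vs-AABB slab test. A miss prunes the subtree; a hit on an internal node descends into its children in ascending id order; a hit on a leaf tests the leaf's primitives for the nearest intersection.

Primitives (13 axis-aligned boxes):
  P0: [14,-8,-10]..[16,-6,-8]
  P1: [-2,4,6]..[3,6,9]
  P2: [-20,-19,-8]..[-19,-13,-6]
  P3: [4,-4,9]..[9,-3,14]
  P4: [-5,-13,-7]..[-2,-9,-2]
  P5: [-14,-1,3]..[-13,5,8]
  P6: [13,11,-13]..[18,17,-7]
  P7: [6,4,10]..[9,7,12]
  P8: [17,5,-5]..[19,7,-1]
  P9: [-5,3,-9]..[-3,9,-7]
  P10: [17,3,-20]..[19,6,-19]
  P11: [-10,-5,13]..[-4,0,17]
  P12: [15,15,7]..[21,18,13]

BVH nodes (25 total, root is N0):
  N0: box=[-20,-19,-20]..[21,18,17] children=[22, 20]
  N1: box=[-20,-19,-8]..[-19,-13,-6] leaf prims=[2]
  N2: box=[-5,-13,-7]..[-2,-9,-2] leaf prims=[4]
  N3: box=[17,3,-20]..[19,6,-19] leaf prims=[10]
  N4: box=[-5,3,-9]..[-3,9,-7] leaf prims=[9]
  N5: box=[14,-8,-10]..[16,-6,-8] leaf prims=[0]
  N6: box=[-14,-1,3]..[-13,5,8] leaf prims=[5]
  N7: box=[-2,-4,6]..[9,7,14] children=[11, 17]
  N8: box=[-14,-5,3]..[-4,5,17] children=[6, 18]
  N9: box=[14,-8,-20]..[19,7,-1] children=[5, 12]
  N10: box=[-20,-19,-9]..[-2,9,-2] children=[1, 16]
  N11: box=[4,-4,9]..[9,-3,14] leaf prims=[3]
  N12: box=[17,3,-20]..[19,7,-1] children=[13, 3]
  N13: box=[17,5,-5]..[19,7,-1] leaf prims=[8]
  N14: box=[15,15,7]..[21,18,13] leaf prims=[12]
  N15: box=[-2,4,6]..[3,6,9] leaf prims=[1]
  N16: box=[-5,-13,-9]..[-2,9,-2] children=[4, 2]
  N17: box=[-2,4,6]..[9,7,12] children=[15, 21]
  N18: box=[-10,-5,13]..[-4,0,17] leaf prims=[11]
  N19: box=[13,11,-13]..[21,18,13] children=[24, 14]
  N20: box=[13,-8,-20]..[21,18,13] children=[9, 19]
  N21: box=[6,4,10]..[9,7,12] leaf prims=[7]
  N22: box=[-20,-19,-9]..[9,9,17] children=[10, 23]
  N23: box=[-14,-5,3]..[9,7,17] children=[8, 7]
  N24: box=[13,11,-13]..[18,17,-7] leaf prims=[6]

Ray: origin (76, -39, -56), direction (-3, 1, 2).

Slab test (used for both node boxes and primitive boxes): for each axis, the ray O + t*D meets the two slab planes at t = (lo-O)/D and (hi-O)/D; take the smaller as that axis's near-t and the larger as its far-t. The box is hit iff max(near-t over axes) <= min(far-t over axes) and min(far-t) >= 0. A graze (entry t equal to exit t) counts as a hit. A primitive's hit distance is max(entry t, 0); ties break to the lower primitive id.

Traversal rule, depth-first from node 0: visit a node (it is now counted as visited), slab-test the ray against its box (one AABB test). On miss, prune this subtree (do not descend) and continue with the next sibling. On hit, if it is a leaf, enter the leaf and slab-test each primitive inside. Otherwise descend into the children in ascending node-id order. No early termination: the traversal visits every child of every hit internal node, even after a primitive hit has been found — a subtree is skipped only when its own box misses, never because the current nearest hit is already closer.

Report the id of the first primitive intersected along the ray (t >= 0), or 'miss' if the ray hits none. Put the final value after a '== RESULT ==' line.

Trace the traversal:
N0 x:[55/3,32] y:[20,57] z:[18,73/2] -> hit [20,32], descend [20, 22]
  N20 x:[55/3,21] y:[31,57] z:[18,69/2] -> miss, prune
  N22 x:[67/3,32] y:[20,48] z:[47/2,73/2] -> hit [47/2,32], descend [10, 23]
    N10 x:[26,32] y:[20,48] z:[47/2,27] -> hit [26,27], descend [1, 16]
      N1 x:[95/3,32] y:[20,26] z:[24,25] -> miss, prune
      N16 x:[26,27] y:[26,48] z:[47/2,27] -> hit [26,27], descend [2, 4]
        N2 x:[26,27] y:[26,30] z:[49/2,27] -> hit [26,27] leaf, test {P4@t=26}
        N4 x:[79/3,27] y:[42,48] z:[47/2,49/2] -> miss, prune
    N23 x:[67/3,30] y:[34,46] z:[59/2,73/2] -> miss, prune

Summary -> nodes [0, 20, 22, 10, 1, 16, 2, 4, 23]; box-tests=9; leaf-entries=1; first=P4

== RESULT ==
4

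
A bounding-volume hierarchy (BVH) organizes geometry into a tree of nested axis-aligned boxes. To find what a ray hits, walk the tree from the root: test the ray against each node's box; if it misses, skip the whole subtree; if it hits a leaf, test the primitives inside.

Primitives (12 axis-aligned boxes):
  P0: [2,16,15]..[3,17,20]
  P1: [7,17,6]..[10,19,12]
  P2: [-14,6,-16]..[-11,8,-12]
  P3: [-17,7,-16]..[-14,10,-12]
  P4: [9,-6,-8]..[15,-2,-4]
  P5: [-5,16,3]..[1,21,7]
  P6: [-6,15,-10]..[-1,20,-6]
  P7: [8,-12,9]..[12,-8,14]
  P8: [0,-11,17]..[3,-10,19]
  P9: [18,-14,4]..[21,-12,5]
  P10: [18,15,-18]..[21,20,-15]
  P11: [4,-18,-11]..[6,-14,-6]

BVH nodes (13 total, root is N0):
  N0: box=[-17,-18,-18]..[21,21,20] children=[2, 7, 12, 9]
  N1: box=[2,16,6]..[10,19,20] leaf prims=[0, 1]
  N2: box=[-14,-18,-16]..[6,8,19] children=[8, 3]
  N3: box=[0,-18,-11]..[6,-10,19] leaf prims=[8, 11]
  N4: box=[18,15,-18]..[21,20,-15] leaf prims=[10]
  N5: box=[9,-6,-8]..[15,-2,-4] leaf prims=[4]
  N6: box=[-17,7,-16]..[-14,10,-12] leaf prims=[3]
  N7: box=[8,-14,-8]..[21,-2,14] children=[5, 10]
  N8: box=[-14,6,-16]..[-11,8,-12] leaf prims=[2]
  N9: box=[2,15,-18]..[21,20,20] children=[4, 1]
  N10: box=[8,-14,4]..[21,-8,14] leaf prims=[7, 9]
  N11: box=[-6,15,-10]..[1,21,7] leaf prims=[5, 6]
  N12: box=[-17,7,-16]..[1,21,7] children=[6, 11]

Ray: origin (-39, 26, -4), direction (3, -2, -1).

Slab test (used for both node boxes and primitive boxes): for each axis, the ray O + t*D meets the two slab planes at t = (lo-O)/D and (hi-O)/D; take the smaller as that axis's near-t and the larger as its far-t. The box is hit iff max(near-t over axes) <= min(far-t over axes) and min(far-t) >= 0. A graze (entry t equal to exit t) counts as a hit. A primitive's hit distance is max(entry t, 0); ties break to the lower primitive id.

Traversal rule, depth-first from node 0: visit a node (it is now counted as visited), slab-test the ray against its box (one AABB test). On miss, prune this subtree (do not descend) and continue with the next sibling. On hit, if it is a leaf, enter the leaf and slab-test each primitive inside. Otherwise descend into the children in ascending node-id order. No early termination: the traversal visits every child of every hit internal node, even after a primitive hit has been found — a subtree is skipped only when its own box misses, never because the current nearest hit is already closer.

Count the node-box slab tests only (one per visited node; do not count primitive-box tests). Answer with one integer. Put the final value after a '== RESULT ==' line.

Traverse from the root:
N0 x:[22/3,20] y:[5/2,22] z:[-24,14] -> hit [22/3,14], descend [2, 7, 9, 12]
  N2 x:[25/3,15] y:[9,22] z:[-23,12] -> hit [9,12], descend [3, 8]
    N3 x:[13,15] y:[18,22] z:[-23,7] -> miss, prune
    N8 x:[25/3,28/3] y:[9,10] z:[8,12] -> hit [9,28/3] leaf, test {P2@t=9}
  N7 x:[47/3,20] y:[14,20] z:[-18,4] -> miss, prune
  N9 x:[41/3,20] y:[3,11/2] z:[-24,14] -> miss, prune
  N12 x:[22/3,40/3] y:[5/2,19/2] z:[-11,12] -> hit [22/3,19/2], descend [6, 11]
    N6 x:[22/3,25/3] y:[8,19/2] z:[8,12] -> hit [8,25/3] leaf, test {P3@t=8}
    N11 x:[11,40/3] y:[5/2,11/2] z:[-11,6] -> miss, prune

order=[0, 2, 3, 8, 7, 9, 12, 6, 11]  |boxes|=9  |leaves|=2  hit=P3

== RESULT ==
9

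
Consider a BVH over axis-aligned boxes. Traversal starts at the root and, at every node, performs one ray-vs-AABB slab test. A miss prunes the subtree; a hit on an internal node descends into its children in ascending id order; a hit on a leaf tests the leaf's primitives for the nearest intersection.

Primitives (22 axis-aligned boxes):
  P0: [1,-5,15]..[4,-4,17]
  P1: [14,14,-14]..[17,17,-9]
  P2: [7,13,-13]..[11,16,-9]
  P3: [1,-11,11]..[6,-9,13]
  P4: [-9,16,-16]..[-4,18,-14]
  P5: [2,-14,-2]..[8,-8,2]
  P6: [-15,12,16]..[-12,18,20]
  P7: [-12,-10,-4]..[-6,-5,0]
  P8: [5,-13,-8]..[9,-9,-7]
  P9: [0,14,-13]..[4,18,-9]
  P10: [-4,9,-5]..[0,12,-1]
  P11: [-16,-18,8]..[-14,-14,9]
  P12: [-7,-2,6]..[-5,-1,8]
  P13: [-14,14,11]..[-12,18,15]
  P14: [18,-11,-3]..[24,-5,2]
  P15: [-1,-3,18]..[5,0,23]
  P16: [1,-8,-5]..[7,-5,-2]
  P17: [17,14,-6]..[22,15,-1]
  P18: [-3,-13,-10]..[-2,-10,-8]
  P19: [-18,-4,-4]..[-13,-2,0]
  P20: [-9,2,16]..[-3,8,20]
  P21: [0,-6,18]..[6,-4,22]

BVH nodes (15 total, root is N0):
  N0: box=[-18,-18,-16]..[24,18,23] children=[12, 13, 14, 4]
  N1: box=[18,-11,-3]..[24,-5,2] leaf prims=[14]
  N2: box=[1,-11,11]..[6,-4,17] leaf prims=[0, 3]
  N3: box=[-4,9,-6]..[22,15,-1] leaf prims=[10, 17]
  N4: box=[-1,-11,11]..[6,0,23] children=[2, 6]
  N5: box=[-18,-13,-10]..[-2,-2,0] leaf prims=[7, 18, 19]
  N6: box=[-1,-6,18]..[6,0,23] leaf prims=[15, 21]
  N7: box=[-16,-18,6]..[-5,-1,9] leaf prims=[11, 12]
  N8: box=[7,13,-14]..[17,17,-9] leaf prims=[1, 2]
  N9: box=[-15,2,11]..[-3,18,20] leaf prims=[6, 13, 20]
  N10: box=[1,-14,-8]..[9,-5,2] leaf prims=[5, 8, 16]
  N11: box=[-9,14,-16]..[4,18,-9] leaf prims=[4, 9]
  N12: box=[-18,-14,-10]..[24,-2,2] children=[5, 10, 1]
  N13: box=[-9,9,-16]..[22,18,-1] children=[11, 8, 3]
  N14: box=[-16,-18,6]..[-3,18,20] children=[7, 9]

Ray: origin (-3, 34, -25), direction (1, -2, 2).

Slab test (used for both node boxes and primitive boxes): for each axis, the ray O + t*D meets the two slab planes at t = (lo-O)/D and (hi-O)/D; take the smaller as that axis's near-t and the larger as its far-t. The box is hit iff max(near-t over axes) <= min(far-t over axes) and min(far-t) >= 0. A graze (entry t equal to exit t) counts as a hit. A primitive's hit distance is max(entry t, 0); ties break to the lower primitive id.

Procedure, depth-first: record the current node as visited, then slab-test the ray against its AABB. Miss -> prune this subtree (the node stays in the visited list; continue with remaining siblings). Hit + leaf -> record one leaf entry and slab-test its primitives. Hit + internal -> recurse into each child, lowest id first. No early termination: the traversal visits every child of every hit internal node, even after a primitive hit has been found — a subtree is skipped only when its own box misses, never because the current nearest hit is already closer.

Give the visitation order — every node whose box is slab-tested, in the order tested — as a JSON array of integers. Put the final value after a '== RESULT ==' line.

Walk:
N0 x:[-15,27] y:[8,26] z:[9/2,24] -> hit [8,24], descend [4, 12, 13, 14]
  N4 x:[2,9] y:[17,45/2] z:[18,24] -> miss, prune
  N12 x:[-15,27] y:[18,24] z:[15/2,27/2] -> miss, prune
  N13 x:[-6,25] y:[8,25/2] z:[9/2,12] -> hit [8,12], descend [3, 8, 11]
    N3 x:[-1,25] y:[19/2,25/2] z:[19/2,12] -> hit [19/2,12] leaf, test {P10(miss), P17(miss)}
    N8 x:[10,20] y:[17/2,21/2] z:[11/2,8] -> miss, prune
    N11 x:[-6,7] y:[8,10] z:[9/2,8] -> miss, prune
  N14 x:[-13,0] y:[8,26] z:[31/2,45/2] -> miss, prune

8 AABB tests over nodes [0, 4, 12, 13, 3, 8, 11, 14]; 1 leaf entered; closest miss.

== RESULT ==
[0, 4, 12, 13, 3, 8, 11, 14]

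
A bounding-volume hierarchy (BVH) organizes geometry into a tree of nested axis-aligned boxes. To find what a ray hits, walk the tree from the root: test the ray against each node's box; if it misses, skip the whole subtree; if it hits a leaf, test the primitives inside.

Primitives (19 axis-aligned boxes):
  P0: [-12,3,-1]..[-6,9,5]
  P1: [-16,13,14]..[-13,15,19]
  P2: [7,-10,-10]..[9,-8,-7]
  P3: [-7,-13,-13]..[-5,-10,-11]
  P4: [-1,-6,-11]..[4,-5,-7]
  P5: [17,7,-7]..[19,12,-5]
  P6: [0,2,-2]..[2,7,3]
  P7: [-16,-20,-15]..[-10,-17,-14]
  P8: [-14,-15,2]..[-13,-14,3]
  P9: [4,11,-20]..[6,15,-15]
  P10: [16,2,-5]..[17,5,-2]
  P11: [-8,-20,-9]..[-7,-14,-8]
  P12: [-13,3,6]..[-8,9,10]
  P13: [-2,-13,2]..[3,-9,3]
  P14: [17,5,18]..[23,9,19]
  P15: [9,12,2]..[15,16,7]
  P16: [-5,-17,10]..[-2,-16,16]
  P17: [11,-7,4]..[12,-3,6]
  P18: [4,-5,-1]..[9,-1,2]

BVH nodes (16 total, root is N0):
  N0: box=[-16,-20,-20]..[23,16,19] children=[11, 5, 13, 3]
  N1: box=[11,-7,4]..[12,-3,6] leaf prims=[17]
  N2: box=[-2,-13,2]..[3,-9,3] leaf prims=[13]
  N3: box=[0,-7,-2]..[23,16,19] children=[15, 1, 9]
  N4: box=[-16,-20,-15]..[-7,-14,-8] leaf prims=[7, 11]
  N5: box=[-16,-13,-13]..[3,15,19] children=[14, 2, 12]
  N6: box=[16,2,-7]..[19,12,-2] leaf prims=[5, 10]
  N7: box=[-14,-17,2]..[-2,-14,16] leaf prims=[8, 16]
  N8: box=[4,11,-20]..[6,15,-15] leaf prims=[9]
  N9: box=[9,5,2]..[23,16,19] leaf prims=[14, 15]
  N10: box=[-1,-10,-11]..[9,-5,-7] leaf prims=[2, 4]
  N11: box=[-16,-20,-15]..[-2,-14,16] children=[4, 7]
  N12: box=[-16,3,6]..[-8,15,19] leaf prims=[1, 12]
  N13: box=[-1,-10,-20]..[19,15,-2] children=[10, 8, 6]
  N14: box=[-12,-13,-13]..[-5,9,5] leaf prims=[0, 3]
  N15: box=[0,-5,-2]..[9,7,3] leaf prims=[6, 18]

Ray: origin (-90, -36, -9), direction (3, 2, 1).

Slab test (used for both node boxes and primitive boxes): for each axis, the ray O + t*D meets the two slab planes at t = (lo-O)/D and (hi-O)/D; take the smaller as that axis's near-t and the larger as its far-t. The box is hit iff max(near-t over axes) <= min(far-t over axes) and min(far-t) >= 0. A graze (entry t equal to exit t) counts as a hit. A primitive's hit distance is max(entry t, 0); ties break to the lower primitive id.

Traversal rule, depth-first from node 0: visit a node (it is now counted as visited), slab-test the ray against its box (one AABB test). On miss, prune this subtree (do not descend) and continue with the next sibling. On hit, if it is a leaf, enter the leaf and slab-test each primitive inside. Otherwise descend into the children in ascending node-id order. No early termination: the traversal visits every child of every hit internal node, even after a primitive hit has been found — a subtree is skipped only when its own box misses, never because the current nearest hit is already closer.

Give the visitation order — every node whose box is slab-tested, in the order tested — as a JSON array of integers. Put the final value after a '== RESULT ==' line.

Walk:
N0 x:[74/3,113/3] y:[8,26] z:[-11,28] -> hit [74/3,26], descend [3, 5, 11, 13]
  N3 x:[30,113/3] y:[29/2,26] z:[7,28] -> miss, prune
  N5 x:[74/3,31] y:[23/2,51/2] z:[-4,28] -> hit [74/3,51/2], descend [2, 12, 14]
    N2 x:[88/3,31] y:[23/2,27/2] z:[11,12] -> miss, prune
    N12 x:[74/3,82/3] y:[39/2,51/2] z:[15,28] -> hit [74/3,51/2] leaf, test {P1@t=74/3, P12(miss)}
    N14 x:[26,85/3] y:[23/2,45/2] z:[-4,14] -> miss, prune
  N11 x:[74/3,88/3] y:[8,11] z:[-6,25] -> miss, prune
  N13 x:[89/3,109/3] y:[13,51/2] z:[-11,7] -> miss, prune

Summary -> nodes [0, 3, 5, 2, 12, 14, 11, 13]; box-tests=8; leaf-entries=1; first=P1

== RESULT ==
[0, 3, 5, 2, 12, 14, 11, 13]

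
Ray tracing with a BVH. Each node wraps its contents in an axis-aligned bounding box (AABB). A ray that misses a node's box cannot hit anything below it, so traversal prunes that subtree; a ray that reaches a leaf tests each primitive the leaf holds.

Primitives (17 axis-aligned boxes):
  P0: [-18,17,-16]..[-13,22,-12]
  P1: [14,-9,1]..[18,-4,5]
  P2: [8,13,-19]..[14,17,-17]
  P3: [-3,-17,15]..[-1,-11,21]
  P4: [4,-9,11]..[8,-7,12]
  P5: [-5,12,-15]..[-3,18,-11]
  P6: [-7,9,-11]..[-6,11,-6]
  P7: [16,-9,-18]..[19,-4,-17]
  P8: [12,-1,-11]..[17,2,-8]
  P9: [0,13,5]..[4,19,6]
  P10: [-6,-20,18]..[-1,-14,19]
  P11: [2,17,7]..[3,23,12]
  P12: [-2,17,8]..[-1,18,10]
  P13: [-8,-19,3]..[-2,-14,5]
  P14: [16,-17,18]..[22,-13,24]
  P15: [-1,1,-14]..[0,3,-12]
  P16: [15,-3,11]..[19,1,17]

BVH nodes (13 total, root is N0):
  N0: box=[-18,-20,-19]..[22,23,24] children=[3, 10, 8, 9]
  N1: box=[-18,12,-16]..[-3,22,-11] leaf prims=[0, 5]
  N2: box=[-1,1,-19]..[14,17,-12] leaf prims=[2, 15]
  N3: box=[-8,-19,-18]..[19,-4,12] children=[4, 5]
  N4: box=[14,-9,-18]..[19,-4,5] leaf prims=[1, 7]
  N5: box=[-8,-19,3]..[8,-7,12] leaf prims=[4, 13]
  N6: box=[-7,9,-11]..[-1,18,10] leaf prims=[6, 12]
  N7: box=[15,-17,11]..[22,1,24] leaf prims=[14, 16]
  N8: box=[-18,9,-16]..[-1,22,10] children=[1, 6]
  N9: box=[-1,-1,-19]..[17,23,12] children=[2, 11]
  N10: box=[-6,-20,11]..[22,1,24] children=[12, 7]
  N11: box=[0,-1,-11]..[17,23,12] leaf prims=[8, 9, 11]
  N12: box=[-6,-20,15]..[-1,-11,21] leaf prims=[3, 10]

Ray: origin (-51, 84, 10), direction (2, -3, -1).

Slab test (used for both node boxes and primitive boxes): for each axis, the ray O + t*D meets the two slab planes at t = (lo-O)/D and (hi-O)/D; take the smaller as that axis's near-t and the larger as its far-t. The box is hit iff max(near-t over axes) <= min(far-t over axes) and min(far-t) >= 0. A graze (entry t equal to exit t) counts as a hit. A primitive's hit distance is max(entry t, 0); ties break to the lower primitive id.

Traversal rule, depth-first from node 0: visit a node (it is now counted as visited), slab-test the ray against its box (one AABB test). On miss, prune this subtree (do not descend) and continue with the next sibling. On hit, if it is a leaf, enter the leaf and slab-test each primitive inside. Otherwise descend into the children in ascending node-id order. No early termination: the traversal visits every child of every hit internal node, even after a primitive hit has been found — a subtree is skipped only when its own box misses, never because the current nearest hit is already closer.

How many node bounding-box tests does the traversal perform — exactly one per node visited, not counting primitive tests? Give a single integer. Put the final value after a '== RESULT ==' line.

Trace the traversal:
N0 x:[33/2,73/2] y:[61/3,104/3] z:[-14,29] -> hit [61/3,29], descend [3, 8, 9, 10]
  N3 x:[43/2,35] y:[88/3,103/3] z:[-2,28] -> miss, prune
  N8 x:[33/2,25] y:[62/3,25] z:[0,26] -> hit [62/3,25], descend [1, 6]
    N1 x:[33/2,24] y:[62/3,24] z:[21,26] -> hit [21,24] leaf, test {P0(miss), P5@t=23}
    N6 x:[22,25] y:[22,25] z:[0,21] -> miss, prune
  N9 x:[25,34] y:[61/3,85/3] z:[-2,29] -> hit [25,85/3], descend [2, 11]
    N2 x:[25,65/2] y:[67/3,83/3] z:[22,29] -> hit [25,83/3] leaf, test {P2(miss), P15(miss)}
    N11 x:[51/2,34] y:[61/3,85/3] z:[-2,21] -> miss, prune
  N10 x:[45/2,73/2] y:[83/3,104/3] z:[-14,-1] -> miss, prune

Visited [0, 3, 8, 1, 6, 9, 2, 11, 10]. Tests: 9 box, 2 leaf. Nearest: P5.

== RESULT ==
9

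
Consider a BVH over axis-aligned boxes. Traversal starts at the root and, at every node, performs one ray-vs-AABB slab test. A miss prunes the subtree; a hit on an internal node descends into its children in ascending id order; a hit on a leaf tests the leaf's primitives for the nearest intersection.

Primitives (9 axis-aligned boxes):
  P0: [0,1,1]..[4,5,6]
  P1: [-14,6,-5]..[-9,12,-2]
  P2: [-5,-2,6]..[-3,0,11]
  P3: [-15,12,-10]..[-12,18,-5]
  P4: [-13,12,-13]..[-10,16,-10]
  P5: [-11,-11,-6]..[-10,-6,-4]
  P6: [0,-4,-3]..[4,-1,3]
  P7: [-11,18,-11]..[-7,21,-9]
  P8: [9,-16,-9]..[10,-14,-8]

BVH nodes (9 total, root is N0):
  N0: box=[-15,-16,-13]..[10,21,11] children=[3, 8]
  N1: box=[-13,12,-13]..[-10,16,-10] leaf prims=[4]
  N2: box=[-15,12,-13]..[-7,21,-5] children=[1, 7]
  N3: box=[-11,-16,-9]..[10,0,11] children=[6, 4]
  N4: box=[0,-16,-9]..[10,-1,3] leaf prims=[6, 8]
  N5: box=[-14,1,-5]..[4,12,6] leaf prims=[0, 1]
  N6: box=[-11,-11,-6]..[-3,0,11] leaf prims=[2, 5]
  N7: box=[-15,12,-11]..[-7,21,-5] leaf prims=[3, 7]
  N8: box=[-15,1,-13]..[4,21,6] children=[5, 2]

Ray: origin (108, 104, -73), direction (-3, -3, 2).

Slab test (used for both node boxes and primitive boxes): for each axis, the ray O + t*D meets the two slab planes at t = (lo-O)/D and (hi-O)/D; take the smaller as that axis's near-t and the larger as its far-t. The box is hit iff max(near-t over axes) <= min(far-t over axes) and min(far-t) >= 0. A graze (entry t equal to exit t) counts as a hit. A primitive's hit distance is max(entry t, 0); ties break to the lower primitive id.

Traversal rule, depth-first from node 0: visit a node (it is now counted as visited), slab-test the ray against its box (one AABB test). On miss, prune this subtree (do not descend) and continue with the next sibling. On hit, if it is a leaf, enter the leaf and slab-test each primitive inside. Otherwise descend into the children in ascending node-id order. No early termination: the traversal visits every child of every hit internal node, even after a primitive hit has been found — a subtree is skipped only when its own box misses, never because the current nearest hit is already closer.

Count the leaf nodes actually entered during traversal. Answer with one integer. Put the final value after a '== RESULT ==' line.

Trace the traversal:
N0 x:[98/3,41] y:[83/3,40] z:[30,42] -> hit [98/3,40], descend [3, 8]
  N3 x:[98/3,119/3] y:[104/3,40] z:[32,42] -> hit [104/3,119/3], descend [4, 6]
    N4 x:[98/3,36] y:[35,40] z:[32,38] -> hit [35,36] leaf, test {P6@t=35, P8(miss)}
    N6 x:[37,119/3] y:[104/3,115/3] z:[67/2,42] -> hit [37,115/3] leaf, test {P2(miss), P5(miss)}
  N8 x:[104/3,41] y:[83/3,103/3] z:[30,79/2] -> miss, prune

Summary -> nodes [0, 3, 4, 6, 8]; box-tests=5; leaf-entries=2; first=P6

== RESULT ==
2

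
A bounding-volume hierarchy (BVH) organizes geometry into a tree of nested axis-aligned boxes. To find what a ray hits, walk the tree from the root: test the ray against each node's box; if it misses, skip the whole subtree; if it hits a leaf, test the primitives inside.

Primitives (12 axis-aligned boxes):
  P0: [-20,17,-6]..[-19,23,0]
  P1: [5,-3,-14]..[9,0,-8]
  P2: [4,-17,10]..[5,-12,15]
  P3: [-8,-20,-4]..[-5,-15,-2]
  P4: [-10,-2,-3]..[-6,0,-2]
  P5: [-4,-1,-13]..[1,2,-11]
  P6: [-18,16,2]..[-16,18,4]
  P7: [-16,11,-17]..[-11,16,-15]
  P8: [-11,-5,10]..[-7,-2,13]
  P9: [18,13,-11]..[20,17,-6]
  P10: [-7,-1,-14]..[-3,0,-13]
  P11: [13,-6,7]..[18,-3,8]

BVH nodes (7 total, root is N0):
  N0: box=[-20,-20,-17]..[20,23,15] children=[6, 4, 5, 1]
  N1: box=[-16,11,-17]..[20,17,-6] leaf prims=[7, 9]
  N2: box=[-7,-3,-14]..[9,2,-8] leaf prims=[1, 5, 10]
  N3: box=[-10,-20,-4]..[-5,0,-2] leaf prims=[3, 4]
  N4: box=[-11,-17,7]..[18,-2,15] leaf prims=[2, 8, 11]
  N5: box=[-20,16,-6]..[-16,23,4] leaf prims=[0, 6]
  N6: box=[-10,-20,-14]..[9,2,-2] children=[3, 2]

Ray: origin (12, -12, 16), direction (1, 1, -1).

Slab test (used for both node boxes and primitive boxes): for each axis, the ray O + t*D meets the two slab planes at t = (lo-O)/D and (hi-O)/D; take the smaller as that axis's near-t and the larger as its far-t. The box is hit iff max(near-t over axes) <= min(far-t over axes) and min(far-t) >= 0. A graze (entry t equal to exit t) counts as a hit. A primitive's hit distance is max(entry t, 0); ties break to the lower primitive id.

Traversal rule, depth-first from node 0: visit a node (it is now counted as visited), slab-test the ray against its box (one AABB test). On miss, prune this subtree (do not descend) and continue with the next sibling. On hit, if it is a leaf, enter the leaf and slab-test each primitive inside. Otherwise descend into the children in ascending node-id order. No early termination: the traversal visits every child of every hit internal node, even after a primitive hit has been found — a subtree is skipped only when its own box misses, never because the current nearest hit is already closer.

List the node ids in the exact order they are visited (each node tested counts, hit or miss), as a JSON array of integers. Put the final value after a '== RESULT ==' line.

Traverse from the root:
N0 x:[-32,8] y:[-8,35] z:[1,33] -> hit [1,8], descend [1, 4, 5, 6]
  N1 x:[-28,8] y:[23,29] z:[22,33] -> miss, prune
  N4 x:[-23,6] y:[-5,10] z:[1,9] -> hit [1,6] leaf, test {P2(miss), P8(miss), P11(miss)}
  N5 x:[-32,-28] y:[28,35] z:[12,22] -> miss, prune
  N6 x:[-22,-3] y:[-8,14] z:[18,30] -> miss, prune

order=[0, 1, 4, 5, 6]  |boxes|=5  |leaves|=1  hit=miss

== RESULT ==
[0, 1, 4, 5, 6]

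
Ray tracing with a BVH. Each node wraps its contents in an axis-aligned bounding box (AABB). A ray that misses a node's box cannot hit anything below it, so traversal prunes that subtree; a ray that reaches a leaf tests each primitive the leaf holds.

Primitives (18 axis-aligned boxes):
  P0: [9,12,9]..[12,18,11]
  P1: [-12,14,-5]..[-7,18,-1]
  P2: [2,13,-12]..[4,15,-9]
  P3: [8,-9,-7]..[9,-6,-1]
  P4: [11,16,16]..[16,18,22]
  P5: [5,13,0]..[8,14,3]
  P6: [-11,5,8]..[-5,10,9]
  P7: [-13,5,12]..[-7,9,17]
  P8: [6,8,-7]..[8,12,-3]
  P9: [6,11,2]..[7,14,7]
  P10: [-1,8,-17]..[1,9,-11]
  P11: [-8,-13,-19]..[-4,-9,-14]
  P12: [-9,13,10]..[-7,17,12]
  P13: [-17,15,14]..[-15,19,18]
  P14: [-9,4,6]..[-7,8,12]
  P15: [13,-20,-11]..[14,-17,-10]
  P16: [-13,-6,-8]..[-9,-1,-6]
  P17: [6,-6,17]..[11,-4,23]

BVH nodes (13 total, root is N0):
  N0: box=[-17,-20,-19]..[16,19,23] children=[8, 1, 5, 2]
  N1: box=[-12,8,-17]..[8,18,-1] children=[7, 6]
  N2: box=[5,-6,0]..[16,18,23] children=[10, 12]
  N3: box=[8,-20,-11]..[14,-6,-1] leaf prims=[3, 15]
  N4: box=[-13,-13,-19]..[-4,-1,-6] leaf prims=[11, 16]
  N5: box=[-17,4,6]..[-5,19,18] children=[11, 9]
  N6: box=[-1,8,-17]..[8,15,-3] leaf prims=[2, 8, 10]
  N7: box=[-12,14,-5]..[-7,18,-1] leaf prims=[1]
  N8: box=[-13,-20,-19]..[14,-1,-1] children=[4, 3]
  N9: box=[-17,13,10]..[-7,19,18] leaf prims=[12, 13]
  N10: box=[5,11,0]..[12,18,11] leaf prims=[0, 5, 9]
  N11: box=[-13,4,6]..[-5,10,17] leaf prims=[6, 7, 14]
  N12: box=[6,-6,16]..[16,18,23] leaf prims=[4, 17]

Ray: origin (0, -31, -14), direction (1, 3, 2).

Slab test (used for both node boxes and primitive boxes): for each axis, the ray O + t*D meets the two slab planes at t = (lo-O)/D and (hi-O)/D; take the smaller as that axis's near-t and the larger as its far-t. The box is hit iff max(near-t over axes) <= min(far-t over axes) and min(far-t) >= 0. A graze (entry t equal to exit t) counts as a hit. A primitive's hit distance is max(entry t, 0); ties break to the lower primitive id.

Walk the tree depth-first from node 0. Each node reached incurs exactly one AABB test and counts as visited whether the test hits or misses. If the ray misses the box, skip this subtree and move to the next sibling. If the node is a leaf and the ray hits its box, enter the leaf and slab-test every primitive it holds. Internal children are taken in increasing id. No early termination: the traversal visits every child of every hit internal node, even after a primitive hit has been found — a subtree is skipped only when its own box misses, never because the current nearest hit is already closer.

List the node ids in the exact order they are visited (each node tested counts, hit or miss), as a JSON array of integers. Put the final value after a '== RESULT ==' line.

Walk:
N0 x:[-17,16] y:[11/3,50/3] z:[-5/2,37/2] -> hit [11/3,16], descend [1, 2, 5, 8]
  N1 x:[-12,8] y:[13,49/3] z:[-3/2,13/2] -> miss, prune
  N2 x:[5,16] y:[25/3,49/3] z:[7,37/2] -> hit [25/3,16], descend [10, 12]
    N10 x:[5,12] y:[14,49/3] z:[7,25/2] -> miss, prune
    N12 x:[6,16] y:[25/3,49/3] z:[15,37/2] -> hit [15,16] leaf, test {P4@t=47/3, P17(miss)}
  N5 x:[-17,-5] y:[35/3,50/3] z:[10,16] -> miss, prune
  N8 x:[-13,14] y:[11/3,10] z:[-5/2,13/2] -> hit [11/3,13/2], descend [3, 4]
    N3 x:[8,14] y:[11/3,25/3] z:[3/2,13/2] -> miss, prune
    N4 x:[-13,-4] y:[6,10] z:[-5/2,4] -> miss, prune

Summary -> nodes [0, 1, 2, 10, 12, 5, 8, 3, 4]; box-tests=9; leaf-entries=1; first=P4

== RESULT ==
[0, 1, 2, 10, 12, 5, 8, 3, 4]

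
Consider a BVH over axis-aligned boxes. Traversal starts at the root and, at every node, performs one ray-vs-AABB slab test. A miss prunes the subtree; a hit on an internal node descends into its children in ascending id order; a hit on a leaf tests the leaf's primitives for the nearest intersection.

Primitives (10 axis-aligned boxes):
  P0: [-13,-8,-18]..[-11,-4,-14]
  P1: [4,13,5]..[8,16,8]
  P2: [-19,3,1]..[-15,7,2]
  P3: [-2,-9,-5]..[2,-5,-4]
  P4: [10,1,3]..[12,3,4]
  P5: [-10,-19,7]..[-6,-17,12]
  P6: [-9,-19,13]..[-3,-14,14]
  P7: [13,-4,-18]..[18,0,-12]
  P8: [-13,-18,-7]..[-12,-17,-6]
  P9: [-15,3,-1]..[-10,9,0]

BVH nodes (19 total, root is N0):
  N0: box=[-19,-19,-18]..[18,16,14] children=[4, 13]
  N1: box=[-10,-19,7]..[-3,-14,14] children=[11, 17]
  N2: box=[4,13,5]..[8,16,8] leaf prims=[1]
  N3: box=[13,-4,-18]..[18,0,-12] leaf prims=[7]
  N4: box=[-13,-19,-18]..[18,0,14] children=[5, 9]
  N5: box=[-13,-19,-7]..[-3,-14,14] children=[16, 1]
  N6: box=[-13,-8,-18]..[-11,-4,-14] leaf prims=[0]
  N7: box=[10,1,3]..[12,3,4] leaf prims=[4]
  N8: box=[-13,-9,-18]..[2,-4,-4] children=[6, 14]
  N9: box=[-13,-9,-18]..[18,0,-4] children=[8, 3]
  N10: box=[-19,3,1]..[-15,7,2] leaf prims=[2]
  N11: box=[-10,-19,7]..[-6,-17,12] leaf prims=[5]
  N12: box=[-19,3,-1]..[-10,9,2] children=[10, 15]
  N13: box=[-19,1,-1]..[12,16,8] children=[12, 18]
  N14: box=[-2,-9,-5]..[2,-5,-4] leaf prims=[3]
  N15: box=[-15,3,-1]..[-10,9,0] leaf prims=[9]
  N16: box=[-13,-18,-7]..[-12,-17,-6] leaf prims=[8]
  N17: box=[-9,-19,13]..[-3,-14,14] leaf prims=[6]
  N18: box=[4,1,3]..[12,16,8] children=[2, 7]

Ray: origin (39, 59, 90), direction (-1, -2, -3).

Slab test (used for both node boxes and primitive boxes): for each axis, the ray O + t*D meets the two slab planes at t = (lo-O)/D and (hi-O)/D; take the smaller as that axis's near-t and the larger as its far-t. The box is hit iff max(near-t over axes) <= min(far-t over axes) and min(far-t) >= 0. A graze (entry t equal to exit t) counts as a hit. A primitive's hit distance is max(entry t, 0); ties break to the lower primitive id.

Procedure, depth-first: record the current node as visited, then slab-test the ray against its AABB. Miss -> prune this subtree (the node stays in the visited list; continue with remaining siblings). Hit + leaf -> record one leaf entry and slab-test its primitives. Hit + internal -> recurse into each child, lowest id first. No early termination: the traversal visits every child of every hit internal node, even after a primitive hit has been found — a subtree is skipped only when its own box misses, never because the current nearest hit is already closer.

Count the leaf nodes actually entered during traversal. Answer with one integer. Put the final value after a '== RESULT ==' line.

Walk:
N0 x:[21,58] y:[43/2,39] z:[76/3,36] -> hit [76/3,36], descend [4, 13]
  N4 x:[21,52] y:[59/2,39] z:[76/3,36] -> hit [59/2,36], descend [5, 9]
    N5 x:[42,52] y:[73/2,39] z:[76/3,97/3] -> miss, prune
    N9 x:[21,52] y:[59/2,34] z:[94/3,36] -> hit [94/3,34], descend [3, 8]
      N3 x:[21,26] y:[59/2,63/2] z:[34,36] -> miss, prune
      N8 x:[37,52] y:[63/2,34] z:[94/3,36] -> miss, prune
  N13 x:[27,58] y:[43/2,29] z:[82/3,91/3] -> hit [82/3,29], descend [12, 18]
    N12 x:[49,58] y:[25,28] z:[88/3,91/3] -> miss, prune
    N18 x:[27,35] y:[43/2,29] z:[82/3,29] -> hit [82/3,29], descend [2, 7]
      N2 x:[31,35] y:[43/2,23] z:[82/3,85/3] -> miss, prune
      N7 x:[27,29] y:[28,29] z:[86/3,29] -> hit [86/3,29] leaf, test {P4@t=86/3}

Summary -> nodes [0, 4, 5, 9, 3, 8, 13, 12, 18, 2, 7]; box-tests=11; leaf-entries=1; first=P4

== RESULT ==
1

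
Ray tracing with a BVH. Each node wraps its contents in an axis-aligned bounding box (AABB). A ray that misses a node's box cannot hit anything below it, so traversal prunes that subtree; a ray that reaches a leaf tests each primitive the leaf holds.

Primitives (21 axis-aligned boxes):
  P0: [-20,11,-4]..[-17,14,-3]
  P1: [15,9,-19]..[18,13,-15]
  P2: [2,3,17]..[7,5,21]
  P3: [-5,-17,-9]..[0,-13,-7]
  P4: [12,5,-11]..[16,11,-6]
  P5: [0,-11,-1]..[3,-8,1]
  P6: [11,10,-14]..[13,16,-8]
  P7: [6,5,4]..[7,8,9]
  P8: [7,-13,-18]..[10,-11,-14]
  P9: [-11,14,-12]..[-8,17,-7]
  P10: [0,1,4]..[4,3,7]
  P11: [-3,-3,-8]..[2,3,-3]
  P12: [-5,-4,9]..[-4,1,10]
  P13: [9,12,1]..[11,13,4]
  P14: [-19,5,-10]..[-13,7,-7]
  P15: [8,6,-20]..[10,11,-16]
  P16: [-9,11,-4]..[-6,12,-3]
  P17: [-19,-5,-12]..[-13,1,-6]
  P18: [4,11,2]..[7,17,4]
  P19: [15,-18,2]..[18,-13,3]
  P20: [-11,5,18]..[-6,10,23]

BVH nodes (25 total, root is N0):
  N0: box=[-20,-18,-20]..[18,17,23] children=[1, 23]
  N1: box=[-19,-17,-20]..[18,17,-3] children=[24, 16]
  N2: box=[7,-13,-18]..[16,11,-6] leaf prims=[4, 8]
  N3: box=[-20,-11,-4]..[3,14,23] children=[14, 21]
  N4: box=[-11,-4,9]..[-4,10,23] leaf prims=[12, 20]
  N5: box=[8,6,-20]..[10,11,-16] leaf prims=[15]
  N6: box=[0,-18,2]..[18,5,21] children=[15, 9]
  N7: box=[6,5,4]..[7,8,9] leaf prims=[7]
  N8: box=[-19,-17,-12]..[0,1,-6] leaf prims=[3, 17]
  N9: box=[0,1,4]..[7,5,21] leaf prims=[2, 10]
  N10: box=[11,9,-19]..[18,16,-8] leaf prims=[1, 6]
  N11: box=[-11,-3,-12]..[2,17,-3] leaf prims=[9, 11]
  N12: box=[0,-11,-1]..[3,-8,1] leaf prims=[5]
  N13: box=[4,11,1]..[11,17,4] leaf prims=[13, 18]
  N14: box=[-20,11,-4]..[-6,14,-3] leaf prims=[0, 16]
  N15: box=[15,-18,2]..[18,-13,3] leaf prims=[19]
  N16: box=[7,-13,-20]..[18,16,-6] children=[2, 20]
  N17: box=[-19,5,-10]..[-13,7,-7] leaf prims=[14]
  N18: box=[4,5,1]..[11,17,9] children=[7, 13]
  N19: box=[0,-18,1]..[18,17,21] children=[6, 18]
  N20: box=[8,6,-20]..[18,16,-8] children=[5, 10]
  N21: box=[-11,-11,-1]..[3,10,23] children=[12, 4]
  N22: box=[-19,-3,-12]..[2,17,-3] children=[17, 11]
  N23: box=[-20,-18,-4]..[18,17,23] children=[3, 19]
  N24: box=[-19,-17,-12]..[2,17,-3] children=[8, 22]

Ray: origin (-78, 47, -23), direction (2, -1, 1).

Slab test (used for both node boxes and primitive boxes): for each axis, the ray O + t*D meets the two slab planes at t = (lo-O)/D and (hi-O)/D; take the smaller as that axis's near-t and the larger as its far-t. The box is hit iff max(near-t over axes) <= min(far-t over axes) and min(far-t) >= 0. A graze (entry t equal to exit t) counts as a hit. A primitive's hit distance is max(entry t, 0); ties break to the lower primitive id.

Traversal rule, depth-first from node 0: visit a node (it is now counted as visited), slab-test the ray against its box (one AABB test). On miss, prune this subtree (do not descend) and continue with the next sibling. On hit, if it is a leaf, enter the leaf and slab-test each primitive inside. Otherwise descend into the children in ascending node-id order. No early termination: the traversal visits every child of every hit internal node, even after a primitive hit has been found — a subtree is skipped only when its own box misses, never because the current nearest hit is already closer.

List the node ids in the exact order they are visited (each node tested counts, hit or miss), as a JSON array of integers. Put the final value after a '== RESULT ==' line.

Traverse from the root:
N0 x:[29,48] y:[30,65] z:[3,46] -> hit [30,46], descend [1, 23]
  N1 x:[59/2,48] y:[30,64] z:[3,20] -> miss, prune
  N23 x:[29,48] y:[30,65] z:[19,46] -> hit [30,46], descend [3, 19]
    N3 x:[29,81/2] y:[33,58] z:[19,46] -> hit [33,81/2], descend [14, 21]
      N14 x:[29,36] y:[33,36] z:[19,20] -> miss, prune
      N21 x:[67/2,81/2] y:[37,58] z:[22,46] -> hit [37,81/2], descend [4, 12]
        N4 x:[67/2,37] y:[37,51] z:[32,46] -> hit [37,37] leaf, test {P12(miss), P20(miss)}
        N12 x:[39,81/2] y:[55,58] z:[22,24] -> miss, prune
    N19 x:[39,48] y:[30,65] z:[24,44] -> hit [39,44], descend [6, 18]
      N6 x:[39,48] y:[42,65] z:[25,44] -> hit [42,44], descend [9, 15]
        N9 x:[39,85/2] y:[42,46] z:[27,44] -> hit [42,85/2] leaf, test {P2@t=42, P10(miss)}
        N15 x:[93/2,48] y:[60,65] z:[25,26] -> miss, prune
      N18 x:[41,89/2] y:[30,42] z:[24,32] -> miss, prune

13 AABB tests over nodes [0, 1, 23, 3, 14, 21, 4, 12, 19, 6, 9, 15, 18]; 2 leaves entered; closest P2.

== RESULT ==
[0, 1, 23, 3, 14, 21, 4, 12, 19, 6, 9, 15, 18]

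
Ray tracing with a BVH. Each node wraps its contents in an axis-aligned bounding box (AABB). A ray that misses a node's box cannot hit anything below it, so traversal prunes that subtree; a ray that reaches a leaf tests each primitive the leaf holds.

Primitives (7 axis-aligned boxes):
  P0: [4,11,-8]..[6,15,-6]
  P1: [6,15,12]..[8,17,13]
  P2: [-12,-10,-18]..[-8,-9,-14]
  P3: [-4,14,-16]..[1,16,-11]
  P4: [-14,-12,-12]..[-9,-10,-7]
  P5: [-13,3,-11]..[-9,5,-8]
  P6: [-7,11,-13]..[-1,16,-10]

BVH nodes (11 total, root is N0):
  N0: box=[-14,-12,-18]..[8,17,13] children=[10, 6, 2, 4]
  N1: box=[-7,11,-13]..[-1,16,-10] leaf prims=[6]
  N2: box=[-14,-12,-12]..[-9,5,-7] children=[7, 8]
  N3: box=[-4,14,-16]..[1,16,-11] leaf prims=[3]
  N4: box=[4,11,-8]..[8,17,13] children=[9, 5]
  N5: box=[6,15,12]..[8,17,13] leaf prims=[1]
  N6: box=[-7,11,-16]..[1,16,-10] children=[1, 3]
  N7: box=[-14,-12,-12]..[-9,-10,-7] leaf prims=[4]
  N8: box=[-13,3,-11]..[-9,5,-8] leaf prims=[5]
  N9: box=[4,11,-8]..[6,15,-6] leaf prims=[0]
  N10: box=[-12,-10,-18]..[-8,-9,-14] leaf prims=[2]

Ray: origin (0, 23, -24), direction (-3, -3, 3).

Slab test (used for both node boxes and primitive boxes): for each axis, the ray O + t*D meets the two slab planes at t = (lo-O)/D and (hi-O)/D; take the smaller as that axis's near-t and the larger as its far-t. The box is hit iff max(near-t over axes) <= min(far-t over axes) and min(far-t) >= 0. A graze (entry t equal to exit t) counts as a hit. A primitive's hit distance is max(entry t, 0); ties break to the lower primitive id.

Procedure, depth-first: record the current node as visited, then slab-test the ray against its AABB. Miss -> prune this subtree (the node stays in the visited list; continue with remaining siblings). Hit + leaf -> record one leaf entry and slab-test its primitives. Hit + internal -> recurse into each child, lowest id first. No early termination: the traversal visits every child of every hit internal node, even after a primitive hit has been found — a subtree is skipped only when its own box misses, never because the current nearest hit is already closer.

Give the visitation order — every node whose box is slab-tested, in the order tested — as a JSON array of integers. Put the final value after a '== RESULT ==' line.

Traverse from the root:
N0 x:[-8/3,14/3] y:[2,35/3] z:[2,37/3] -> hit [2,14/3], descend [2, 4, 6, 10]
  N2 x:[3,14/3] y:[6,35/3] z:[4,17/3] -> miss, prune
  N4 x:[-8/3,-4/3] y:[2,4] z:[16/3,37/3] -> miss, prune
  N6 x:[-1/3,7/3] y:[7/3,4] z:[8/3,14/3] -> miss, prune
  N10 x:[8/3,4] y:[32/3,11] z:[2,10/3] -> miss, prune

order=[0, 2, 4, 6, 10]  |boxes|=5  |leaves|=0  hit=miss

== RESULT ==
[0, 2, 4, 6, 10]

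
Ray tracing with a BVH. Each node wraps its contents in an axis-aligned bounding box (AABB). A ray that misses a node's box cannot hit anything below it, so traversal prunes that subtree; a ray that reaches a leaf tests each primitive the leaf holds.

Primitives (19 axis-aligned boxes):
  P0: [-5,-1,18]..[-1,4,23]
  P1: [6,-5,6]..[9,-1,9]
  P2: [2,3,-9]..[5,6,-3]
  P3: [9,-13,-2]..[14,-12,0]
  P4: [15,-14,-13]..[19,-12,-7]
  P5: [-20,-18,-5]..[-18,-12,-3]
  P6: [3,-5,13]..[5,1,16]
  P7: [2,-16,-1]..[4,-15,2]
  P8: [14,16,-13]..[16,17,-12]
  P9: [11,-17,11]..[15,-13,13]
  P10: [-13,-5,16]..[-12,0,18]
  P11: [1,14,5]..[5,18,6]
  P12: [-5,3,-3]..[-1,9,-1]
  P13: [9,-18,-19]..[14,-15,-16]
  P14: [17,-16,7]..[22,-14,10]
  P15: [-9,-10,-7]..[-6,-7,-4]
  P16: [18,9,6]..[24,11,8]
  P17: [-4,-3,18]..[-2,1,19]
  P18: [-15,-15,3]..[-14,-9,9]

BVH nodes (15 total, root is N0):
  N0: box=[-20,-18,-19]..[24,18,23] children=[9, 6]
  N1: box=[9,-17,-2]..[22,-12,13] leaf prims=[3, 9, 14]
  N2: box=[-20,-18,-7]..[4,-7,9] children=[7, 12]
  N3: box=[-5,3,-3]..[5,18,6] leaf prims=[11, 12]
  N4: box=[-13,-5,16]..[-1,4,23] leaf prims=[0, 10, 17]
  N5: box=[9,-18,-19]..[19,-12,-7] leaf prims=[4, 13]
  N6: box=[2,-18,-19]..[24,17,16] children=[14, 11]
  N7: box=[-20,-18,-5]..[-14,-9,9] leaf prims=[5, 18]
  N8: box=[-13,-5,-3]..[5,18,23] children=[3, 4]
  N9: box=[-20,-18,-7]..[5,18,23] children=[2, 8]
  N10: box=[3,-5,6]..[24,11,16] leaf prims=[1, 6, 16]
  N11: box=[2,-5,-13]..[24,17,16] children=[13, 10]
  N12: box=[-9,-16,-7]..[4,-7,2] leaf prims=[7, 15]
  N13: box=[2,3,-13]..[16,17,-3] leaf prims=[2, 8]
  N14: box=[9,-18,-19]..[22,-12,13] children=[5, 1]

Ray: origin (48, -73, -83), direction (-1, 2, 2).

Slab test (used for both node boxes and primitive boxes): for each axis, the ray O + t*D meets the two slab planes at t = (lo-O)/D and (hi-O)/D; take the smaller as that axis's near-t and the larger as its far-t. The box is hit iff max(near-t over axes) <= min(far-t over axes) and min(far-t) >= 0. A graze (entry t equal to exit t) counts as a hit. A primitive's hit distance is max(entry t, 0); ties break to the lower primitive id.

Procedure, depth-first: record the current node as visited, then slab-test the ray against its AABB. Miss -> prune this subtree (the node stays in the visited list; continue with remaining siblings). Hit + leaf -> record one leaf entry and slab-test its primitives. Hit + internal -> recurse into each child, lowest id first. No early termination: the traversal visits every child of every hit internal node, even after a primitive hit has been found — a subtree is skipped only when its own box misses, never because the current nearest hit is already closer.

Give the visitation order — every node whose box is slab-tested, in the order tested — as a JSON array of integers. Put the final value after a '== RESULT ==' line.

Walk:
N0 x:[24,68] y:[55/2,91/2] z:[32,53] -> hit [32,91/2], descend [6, 9]
  N6 x:[24,46] y:[55/2,45] z:[32,99/2] -> hit [32,45], descend [11, 14]
    N11 x:[24,46] y:[34,45] z:[35,99/2] -> hit [35,45], descend [10, 13]
      N10 x:[24,45] y:[34,42] z:[89/2,99/2] -> miss, prune
      N13 x:[32,46] y:[38,45] z:[35,40] -> hit [38,40] leaf, test {P2(miss), P8(miss)}
    N14 x:[26,39] y:[55/2,61/2] z:[32,48] -> miss, prune
  N9 x:[43,68] y:[55/2,91/2] z:[38,53] -> hit [43,91/2], descend [2, 8]
    N2 x:[44,68] y:[55/2,33] z:[38,46] -> miss, prune
    N8 x:[43,61] y:[34,91/2] z:[40,53] -> hit [43,91/2], descend [3, 4]
      N3 x:[43,53] y:[38,91/2] z:[40,89/2] -> hit [43,89/2] leaf, test {P11@t=44, P12(miss)}
      N4 x:[49,61] y:[34,77/2] z:[99/2,53] -> miss, prune

11 AABB tests over nodes [0, 6, 11, 10, 13, 14, 9, 2, 8, 3, 4]; 2 leaves entered; closest P11.

== RESULT ==
[0, 6, 11, 10, 13, 14, 9, 2, 8, 3, 4]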